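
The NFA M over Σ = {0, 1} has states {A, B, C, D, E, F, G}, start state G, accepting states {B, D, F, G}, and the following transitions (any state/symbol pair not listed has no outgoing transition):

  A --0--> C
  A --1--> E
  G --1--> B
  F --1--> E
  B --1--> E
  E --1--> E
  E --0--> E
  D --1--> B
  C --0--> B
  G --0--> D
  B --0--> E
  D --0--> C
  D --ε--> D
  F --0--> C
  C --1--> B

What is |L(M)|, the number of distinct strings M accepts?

The useful subgraph on states {B, C, D, G} is acyclic, so L(M) is finite; the longest accepting path visits 4 useful states, giving maximum string length 3.
Counting accepting paths from G by length: 1 of length 0, 2 of length 1, 1 of length 2, 2 of length 3. Total 6.

6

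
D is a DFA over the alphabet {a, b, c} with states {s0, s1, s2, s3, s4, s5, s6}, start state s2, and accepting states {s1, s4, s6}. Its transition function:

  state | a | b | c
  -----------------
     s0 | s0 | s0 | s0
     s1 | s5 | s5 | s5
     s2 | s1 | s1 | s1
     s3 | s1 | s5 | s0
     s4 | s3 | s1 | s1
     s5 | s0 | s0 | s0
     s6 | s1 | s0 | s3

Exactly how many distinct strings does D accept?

3

The useful subgraph on states {s1, s2} is acyclic, so L(D) is finite; the longest accepting path visits 2 useful states, giving maximum string length 1.
Counting accepting paths from s2 by length: 3 of length 1. Total 3.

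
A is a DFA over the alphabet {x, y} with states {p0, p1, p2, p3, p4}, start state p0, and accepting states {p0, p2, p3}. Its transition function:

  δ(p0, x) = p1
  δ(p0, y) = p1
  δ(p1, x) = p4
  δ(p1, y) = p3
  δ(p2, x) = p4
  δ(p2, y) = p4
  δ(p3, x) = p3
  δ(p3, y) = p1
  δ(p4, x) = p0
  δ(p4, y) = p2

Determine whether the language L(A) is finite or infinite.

infinite

State p1 is reachable from the start and can reach an accepting state, and it lies on the cycle p1 → p3 → p1.
Traversing that cycle any number of times yields accepted strings of unbounded length, so the language is infinite.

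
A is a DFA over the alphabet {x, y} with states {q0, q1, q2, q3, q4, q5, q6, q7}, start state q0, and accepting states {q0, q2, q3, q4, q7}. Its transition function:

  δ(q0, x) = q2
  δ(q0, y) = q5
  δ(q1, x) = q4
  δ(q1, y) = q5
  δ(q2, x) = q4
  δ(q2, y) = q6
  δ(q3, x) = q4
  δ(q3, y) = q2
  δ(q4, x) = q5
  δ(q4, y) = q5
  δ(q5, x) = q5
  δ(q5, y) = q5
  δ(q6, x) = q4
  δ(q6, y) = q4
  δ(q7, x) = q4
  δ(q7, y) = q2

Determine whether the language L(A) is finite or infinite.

The useful states (reachable from q0 and able to reach an accepting state) are {q0, q2, q4, q6}.
Restricted to these states the transition graph has no cycle, so every accepting path has bounded length and L is finite.

finite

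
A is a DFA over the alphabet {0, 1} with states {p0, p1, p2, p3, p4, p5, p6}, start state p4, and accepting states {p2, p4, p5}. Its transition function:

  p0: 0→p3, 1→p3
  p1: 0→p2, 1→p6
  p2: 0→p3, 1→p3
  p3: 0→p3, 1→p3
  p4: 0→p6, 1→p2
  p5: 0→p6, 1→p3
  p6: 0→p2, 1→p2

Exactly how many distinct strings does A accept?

The useful subgraph on states {p2, p4, p6} is acyclic, so L(A) is finite; the longest accepting path visits 3 useful states, giving maximum string length 2.
Counting accepting paths from p4 by length: 1 of length 0, 1 of length 1, 2 of length 2. Total 4.

4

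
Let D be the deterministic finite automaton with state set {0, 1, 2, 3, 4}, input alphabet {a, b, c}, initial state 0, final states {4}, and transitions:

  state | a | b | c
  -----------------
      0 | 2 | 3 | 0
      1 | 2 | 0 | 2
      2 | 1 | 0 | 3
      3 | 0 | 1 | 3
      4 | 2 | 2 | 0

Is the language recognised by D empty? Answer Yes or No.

The states reachable from the start state are {0, 1, 2, 3}.
None of the accepting states {4} is reachable, so no string is accepted and L(D) = ∅.

Yes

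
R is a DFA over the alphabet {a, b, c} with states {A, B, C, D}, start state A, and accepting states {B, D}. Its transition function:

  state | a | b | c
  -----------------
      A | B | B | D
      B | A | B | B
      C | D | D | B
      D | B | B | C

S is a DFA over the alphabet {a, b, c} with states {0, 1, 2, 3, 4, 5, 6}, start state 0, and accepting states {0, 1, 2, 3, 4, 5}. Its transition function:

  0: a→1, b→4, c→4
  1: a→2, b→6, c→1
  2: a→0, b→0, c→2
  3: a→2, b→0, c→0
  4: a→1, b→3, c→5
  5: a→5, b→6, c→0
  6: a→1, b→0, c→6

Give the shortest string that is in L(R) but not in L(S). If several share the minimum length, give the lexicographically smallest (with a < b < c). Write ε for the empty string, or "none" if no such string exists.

The string ab is accepted by R but not by S.
No shorter string lies in the difference, and ab is the lexicographically first length-2 string in L(R) \ L(S).

ab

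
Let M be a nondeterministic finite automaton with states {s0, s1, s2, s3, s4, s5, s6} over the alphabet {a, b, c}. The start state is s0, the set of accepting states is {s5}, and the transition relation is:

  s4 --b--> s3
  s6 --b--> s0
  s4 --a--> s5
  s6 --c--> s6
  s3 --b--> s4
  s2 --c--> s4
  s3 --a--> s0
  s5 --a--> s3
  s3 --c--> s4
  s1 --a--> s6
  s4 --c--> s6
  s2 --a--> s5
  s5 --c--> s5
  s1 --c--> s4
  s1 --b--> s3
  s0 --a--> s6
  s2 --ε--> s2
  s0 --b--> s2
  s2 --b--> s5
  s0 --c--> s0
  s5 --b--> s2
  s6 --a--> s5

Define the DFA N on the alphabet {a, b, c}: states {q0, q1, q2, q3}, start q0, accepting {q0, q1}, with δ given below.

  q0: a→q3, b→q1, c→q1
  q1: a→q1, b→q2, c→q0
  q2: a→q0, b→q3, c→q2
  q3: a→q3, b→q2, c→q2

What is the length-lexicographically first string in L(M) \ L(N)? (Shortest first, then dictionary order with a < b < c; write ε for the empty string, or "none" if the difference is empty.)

aa

The string aa is accepted by M but not by N.
No shorter string lies in the difference, and aa is the lexicographically first length-2 string in L(M) \ L(N).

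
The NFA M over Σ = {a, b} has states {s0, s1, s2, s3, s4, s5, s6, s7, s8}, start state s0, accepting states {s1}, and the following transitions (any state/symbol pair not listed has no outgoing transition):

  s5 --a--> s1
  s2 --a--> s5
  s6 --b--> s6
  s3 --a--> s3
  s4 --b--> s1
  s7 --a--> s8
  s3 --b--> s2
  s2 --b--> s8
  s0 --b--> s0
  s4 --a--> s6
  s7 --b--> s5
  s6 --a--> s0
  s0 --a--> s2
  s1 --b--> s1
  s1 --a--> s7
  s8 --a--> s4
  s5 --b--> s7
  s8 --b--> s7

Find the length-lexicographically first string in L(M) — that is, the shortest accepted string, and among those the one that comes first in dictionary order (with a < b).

A breadth-first search from s0 reaches an accepting state first via the path s0 → s2 → s5 → s1 on input aaa.
No string of length < 3 is accepted (BFS exhausts all shorter strings without reaching an accepting state), and aaa is the lexicographically least accepting string of length 3.

aaa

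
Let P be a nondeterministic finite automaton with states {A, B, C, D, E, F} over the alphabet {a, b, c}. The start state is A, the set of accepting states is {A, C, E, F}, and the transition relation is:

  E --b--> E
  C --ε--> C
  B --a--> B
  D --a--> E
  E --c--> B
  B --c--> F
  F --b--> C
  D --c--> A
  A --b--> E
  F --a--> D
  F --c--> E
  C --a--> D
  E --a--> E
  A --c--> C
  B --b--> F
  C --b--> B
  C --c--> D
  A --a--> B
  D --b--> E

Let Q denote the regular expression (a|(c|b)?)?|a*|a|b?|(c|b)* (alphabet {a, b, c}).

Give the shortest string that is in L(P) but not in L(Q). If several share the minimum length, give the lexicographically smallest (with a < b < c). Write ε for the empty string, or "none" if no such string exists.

The string ab is accepted by P but not by Q.
No shorter string lies in the difference, and ab is the lexicographically first length-2 string in L(P) \ L(Q).

ab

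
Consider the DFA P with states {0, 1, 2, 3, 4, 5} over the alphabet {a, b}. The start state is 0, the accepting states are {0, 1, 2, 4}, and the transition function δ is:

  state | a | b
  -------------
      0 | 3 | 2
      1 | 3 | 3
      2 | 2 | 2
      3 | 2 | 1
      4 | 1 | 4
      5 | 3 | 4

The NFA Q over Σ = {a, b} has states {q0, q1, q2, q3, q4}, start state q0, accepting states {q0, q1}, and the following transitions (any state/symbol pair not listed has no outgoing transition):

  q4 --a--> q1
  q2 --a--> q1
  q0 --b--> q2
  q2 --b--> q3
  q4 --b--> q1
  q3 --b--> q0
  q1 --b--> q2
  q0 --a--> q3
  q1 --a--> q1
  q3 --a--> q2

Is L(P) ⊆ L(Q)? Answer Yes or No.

The string b is in L(P) but not in L(Q).
So L(P) ⊄ L(Q).

No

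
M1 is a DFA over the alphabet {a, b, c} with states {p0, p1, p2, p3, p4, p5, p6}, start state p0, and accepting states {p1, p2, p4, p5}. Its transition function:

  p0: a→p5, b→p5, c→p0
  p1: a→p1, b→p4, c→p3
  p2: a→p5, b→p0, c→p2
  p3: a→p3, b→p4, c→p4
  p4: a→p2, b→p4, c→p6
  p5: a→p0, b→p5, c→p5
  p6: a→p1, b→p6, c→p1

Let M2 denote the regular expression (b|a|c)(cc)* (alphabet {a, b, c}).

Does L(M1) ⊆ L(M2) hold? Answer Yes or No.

No

The string ab is in L(M1) but not in L(M2).
So L(M1) ⊄ L(M2).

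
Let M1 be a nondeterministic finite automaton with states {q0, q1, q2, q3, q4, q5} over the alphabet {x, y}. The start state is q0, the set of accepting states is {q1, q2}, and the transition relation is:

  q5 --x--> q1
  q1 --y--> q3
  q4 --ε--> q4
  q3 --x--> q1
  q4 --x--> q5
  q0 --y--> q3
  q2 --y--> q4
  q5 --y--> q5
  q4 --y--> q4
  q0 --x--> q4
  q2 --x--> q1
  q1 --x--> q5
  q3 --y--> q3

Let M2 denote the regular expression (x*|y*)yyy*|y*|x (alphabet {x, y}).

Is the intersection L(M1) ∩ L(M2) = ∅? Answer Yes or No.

Yes

Converting the expression M2 to a DFA (subset construction, then merging equivalent states) gives the minimal DFA with states {r0, r1, r2, r3, r4, r5}, start state r0, accepting states {r0, r1, r2} and transitions r0: x→r1, y→r2; r1: x→r3, y→r4; r2: x→r5, y→r2; r3: x→r3, y→r4; r4: x→r5, y→r2; r5: x→r5, y→r5.
Exploring the product automaton M1 × M2 from the start pair (q0, r0), following both machines on each input symbol, reaches 13 state pairs: (q0, r0), (q4, r1), (q3, r2), (q5, r3), (q4, r4), (q1, r5), (q1, r3), (q5, r4), (q5, r5), (q4, r2), (q3, r5), (q3, r4), (q5, r2).
M1 accepts in {q1, q2} and M2 accepts in {r0, r1, r2}; no reachable pair has both components accepting, so no string drives both machines to acceptance simultaneously and L(M1) ∩ L(M2) = ∅.
So no string is accepted by both, and the intersection is empty.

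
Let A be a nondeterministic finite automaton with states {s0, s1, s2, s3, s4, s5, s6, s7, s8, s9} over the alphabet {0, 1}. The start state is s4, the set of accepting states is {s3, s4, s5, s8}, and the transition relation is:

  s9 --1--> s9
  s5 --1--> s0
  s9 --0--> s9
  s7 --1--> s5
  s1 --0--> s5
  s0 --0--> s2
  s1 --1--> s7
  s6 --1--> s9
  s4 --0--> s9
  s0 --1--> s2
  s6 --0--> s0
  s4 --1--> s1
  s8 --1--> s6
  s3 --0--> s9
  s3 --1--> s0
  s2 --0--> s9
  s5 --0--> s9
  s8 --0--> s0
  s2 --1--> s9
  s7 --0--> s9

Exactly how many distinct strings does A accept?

3

The useful subgraph on states {s1, s4, s5, s7} is acyclic, so L(A) is finite; the longest accepting path visits 4 useful states, giving maximum string length 3.
Counting accepting paths from s4 by length: 1 of length 0, 1 of length 2, 1 of length 3. Total 3.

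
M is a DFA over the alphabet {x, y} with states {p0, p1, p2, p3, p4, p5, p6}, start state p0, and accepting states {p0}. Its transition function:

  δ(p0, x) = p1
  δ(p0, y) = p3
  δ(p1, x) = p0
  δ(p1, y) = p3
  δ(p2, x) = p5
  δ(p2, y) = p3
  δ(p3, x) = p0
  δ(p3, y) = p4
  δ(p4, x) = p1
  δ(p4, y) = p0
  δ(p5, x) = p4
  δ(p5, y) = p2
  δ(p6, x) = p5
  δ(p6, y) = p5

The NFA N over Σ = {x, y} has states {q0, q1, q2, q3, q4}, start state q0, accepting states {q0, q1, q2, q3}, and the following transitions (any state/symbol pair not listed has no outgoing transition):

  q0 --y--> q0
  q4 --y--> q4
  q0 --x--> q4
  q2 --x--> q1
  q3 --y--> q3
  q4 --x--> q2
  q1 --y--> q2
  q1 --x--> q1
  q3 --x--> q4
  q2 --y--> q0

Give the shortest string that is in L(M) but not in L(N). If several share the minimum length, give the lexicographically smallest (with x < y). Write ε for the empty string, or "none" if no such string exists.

The string yx is accepted by M but not by N.
No shorter string lies in the difference, and yx is the lexicographically first length-2 string in L(M) \ L(N).

yx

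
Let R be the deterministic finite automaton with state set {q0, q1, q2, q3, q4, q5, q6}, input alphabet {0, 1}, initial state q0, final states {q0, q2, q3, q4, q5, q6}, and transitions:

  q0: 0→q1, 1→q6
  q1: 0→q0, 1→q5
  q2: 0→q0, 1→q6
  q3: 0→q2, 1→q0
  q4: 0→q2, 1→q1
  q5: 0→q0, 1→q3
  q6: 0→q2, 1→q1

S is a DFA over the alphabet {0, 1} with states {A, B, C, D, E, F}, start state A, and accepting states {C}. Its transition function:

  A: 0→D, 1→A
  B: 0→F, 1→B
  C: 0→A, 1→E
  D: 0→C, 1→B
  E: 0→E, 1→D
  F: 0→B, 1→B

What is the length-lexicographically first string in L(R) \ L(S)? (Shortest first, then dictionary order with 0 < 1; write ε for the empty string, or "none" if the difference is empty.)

ε

The empty string ε is accepted by R but not by S.
Since ε is the unique shortest string, it is the required witness.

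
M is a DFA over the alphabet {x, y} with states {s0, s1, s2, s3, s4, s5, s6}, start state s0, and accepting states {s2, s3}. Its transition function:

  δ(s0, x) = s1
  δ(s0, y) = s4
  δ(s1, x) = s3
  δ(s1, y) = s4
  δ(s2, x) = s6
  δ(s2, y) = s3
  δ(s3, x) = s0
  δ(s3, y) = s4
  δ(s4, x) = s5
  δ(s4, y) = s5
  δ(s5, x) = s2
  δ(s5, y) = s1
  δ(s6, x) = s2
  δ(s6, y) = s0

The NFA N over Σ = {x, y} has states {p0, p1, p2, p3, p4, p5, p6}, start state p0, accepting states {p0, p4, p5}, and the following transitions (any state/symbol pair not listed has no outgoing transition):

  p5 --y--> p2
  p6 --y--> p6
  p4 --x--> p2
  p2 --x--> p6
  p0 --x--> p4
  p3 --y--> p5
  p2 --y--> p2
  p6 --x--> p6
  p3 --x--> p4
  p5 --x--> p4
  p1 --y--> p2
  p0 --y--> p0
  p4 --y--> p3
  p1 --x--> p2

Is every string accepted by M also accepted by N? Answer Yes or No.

The string xx is in L(M) but not in L(N).
So L(M) ⊄ L(N).

No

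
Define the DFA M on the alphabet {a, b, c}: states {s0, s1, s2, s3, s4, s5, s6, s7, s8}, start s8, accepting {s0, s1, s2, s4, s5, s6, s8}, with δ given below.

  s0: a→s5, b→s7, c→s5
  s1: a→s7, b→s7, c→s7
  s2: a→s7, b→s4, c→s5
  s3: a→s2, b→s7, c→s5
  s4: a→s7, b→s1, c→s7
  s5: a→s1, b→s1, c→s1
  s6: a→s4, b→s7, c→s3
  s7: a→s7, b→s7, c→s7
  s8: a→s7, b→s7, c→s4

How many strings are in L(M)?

3

The useful subgraph on states {s1, s4, s8} is acyclic, so L(M) is finite; the longest accepting path visits 3 useful states, giving maximum string length 2.
Counting accepting paths from s8 by length: 1 of length 0, 1 of length 1, 1 of length 2. Total 3.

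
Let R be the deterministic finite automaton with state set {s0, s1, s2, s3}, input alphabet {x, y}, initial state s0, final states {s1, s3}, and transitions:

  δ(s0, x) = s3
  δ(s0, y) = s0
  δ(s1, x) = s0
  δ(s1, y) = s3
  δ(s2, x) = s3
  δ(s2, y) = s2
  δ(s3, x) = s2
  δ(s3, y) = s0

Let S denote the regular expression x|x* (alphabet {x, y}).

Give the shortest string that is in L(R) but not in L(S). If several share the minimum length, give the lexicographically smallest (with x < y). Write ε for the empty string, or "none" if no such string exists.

yx

The string yx is accepted by R but not by S.
No shorter string lies in the difference, and yx is the lexicographically first length-2 string in L(R) \ L(S).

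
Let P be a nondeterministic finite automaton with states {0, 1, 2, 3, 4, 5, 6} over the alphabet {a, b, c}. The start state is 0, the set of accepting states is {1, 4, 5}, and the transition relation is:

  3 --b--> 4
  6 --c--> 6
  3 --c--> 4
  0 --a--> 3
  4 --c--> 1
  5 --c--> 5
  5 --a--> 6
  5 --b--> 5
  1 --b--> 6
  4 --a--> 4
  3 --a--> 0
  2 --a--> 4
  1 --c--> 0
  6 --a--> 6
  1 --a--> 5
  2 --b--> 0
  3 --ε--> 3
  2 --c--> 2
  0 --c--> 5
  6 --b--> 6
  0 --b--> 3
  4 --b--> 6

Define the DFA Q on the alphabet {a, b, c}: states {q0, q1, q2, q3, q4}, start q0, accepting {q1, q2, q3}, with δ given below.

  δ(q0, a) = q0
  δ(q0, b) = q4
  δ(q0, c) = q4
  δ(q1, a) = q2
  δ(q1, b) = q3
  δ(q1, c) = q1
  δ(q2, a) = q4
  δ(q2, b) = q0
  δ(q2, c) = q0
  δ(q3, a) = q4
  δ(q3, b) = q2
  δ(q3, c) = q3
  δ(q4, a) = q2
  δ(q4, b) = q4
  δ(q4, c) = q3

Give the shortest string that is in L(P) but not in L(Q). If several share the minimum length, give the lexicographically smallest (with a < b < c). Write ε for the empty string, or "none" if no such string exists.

The string c is accepted by P but not by Q.
No shorter string lies in the difference, and c is the lexicographically first length-1 string in L(P) \ L(Q).

c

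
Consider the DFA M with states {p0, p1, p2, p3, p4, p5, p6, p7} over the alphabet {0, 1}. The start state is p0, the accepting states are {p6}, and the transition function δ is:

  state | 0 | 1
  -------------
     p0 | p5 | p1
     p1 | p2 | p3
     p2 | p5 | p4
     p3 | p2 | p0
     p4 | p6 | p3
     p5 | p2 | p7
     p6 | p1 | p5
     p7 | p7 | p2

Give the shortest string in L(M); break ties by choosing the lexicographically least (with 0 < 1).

A breadth-first search from p0 reaches an accepting state first via the path p0 → p5 → p2 → p4 → p6 on input 0010.
No string of length < 4 is accepted (BFS exhausts all shorter strings without reaching an accepting state), and 0010 is the lexicographically least accepting string of length 4.

0010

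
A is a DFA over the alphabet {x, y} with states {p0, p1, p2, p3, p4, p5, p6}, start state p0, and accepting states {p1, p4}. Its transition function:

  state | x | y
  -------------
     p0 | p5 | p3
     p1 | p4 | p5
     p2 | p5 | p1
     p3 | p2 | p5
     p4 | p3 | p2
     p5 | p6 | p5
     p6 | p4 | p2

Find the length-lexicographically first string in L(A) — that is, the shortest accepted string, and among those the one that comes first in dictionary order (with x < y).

A breadth-first search from p0 reaches an accepting state first via the path p0 → p5 → p6 → p4 on input xxx.
No string of length < 3 is accepted (BFS exhausts all shorter strings without reaching an accepting state), and xxx is the lexicographically least accepting string of length 3.

xxx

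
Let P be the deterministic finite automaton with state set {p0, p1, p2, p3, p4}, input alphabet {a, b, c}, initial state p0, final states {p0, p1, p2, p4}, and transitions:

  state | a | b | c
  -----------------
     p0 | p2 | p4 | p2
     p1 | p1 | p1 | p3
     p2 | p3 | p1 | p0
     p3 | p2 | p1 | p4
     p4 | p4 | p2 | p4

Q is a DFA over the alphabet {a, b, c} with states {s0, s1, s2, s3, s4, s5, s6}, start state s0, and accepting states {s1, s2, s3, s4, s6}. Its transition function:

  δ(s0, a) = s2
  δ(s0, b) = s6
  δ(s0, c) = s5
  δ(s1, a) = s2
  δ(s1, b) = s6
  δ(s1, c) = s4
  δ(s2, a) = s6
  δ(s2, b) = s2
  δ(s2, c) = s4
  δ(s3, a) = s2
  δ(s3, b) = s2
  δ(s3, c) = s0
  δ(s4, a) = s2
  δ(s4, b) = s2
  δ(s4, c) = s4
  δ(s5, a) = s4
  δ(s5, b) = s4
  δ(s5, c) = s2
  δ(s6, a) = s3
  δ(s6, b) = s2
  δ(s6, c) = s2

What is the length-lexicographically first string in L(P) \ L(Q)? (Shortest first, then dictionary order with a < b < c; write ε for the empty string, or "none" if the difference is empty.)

ε

The empty string ε is accepted by P but not by Q.
Since ε is the unique shortest string, it is the required witness.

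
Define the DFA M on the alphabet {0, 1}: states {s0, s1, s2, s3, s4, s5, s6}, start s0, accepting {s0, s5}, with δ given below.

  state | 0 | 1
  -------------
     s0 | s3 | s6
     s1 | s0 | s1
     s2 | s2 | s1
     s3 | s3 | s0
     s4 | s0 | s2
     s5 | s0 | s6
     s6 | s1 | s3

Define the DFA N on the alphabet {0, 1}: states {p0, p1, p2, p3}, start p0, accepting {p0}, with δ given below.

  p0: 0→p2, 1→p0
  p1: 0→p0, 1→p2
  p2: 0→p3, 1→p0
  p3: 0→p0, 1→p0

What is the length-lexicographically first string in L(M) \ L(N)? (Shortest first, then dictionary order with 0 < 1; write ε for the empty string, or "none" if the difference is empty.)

The string 100 is accepted by M but not by N.
No shorter string lies in the difference, and 100 is the lexicographically first length-3 string in L(M) \ L(N).

100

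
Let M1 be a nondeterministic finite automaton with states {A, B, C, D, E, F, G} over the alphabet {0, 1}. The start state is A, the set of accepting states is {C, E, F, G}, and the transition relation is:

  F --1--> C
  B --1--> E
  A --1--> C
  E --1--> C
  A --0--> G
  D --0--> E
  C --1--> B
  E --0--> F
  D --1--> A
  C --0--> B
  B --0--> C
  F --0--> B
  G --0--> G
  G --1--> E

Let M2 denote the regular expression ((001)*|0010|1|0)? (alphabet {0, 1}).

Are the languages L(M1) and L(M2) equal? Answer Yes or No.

The string 00 is accepted by M1 but rejected by M2.
So L(M1) ≠ L(M2).

No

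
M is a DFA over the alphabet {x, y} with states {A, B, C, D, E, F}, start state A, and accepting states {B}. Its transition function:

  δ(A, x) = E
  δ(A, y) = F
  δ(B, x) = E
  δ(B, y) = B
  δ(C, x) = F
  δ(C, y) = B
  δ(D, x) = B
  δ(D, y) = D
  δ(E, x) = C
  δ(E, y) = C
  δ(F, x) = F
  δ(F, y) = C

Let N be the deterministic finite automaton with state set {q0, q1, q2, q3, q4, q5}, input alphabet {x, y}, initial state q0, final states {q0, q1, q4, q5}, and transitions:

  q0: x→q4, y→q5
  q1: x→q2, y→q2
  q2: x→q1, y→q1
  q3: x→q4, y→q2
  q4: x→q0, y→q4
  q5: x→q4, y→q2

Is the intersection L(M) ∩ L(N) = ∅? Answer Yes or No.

No

The string xxy is accepted by both M and N.
Hence L(M) ∩ L(N) ≠ ∅.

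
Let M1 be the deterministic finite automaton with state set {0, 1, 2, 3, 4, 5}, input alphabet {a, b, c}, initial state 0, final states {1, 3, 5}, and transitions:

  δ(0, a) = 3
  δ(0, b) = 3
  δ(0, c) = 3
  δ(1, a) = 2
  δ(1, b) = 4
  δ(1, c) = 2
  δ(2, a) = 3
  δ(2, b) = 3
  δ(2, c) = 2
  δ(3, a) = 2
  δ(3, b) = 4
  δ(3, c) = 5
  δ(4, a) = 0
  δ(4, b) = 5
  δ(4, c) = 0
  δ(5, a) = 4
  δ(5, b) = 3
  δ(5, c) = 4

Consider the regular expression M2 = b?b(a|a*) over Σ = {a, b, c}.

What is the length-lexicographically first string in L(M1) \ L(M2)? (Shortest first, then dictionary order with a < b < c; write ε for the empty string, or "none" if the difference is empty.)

The string a is accepted by M1 but not by M2.
No shorter string lies in the difference, and a is the lexicographically first length-1 string in L(M1) \ L(M2).

a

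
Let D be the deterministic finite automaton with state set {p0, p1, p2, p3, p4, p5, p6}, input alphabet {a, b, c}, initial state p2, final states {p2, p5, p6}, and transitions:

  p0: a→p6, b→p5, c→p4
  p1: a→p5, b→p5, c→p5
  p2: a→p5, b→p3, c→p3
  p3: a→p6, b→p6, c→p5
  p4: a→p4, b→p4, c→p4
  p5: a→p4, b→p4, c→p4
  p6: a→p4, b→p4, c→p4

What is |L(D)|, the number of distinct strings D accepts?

The useful subgraph on states {p2, p3, p5, p6} is acyclic, so L(D) is finite; the longest accepting path visits 3 useful states, giving maximum string length 2.
Counting accepting paths from p2 by length: 1 of length 0, 1 of length 1, 6 of length 2. Total 8.

8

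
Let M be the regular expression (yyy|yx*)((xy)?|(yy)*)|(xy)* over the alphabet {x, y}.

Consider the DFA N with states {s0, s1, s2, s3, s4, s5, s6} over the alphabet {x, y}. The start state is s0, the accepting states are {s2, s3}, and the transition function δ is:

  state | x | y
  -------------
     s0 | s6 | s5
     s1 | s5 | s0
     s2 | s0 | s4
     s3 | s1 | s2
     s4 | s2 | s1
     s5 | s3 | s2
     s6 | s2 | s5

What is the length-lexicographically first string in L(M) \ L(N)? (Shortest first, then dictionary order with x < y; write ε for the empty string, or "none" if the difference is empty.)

ε

The empty string ε is accepted by M but not by N.
Since ε is the unique shortest string, it is the required witness.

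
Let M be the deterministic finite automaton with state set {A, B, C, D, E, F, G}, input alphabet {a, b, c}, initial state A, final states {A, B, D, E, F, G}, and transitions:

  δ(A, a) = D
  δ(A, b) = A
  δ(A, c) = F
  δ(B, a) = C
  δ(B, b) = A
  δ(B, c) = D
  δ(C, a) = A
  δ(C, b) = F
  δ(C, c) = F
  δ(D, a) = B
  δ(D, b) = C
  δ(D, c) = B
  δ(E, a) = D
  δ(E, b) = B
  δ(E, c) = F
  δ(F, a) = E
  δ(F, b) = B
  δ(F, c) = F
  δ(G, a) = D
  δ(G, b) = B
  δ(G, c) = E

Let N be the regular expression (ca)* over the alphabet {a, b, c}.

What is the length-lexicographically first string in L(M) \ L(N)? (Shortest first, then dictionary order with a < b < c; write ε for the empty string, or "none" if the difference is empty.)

a

The string a is accepted by M but not by N.
No shorter string lies in the difference, and a is the lexicographically first length-1 string in L(M) \ L(N).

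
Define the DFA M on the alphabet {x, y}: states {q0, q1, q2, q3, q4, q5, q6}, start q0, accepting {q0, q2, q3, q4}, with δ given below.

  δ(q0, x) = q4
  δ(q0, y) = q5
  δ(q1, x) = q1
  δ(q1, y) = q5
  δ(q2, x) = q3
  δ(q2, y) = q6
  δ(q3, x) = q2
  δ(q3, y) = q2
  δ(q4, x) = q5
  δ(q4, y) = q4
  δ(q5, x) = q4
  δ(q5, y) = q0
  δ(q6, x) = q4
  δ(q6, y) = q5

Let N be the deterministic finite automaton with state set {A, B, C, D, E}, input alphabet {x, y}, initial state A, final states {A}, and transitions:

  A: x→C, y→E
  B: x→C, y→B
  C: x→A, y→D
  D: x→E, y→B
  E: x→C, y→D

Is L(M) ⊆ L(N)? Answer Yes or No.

No

The string x is in L(M) but not in L(N).
So L(M) ⊄ L(N).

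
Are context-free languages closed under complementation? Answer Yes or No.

CFLs are closed under union, so if they were also closed under complement they would be closed under intersection by De Morgan (L₁ ∩ L₂ is the complement of the union of the complements). But {aⁿbⁿcᵐ} ∩ {aᵐbⁿcⁿ} = {aⁿbⁿcⁿ} is not context-free although both operands are.

No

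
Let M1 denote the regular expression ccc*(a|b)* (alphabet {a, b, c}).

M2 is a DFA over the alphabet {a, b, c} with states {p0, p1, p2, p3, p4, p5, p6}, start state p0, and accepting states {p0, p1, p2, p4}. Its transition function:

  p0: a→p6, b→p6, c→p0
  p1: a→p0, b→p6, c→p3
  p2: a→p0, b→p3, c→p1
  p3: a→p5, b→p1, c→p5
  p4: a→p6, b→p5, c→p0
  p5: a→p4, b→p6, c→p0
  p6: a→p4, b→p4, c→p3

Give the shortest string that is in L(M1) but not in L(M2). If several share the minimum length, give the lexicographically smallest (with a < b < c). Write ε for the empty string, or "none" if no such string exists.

The string cca is accepted by M1 but not by M2.
No shorter string lies in the difference, and cca is the lexicographically first length-3 string in L(M1) \ L(M2).

cca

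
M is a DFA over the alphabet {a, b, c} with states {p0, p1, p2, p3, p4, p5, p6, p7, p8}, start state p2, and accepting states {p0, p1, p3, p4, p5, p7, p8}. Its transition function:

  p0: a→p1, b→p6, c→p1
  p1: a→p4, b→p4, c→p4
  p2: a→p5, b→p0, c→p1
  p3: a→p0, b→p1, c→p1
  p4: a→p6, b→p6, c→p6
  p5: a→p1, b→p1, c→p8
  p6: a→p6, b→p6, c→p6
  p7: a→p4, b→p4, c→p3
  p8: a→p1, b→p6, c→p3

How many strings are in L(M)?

The useful subgraph on states {p0, p1, p2, p3, p4, p5, p8} is acyclic, so L(M) is finite; the longest accepting path visits 7 useful states, giving maximum string length 6.
Counting accepting paths from p2 by length: 3 of length 1, 8 of length 2, 14 of length 3, 6 of length 4, 8 of length 5, 6 of length 6. Total 45.

45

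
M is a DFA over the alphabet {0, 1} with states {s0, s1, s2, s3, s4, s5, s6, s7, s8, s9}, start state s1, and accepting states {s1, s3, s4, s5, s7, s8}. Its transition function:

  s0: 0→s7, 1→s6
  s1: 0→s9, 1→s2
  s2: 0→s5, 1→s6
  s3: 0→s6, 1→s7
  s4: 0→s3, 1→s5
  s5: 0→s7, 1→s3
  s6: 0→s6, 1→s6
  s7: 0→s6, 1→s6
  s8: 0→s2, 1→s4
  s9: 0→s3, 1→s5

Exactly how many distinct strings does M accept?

The useful subgraph on states {s1, s2, s3, s5, s7, s9} is acyclic, so L(M) is finite; the longest accepting path visits 5 useful states, giving maximum string length 4.
Counting accepting paths from s1 by length: 1 of length 0, 3 of length 2, 5 of length 3, 2 of length 4. Total 11.

11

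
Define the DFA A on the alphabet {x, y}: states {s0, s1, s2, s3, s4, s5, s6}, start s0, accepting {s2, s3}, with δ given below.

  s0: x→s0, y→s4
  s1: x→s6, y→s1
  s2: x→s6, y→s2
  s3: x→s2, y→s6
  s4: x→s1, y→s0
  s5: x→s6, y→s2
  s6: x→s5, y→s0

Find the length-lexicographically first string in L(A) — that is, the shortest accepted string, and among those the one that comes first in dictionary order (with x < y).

yxxxy

A breadth-first search from s0 reaches an accepting state first via the path s0 → s4 → s1 → s6 → s5 → s2 on input yxxxy.
No string of length < 5 is accepted (BFS exhausts all shorter strings without reaching an accepting state), and yxxxy is the lexicographically least accepting string of length 5.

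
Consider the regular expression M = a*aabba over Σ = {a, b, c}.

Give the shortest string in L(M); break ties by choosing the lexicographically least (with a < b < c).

By inspection of the expression, no string of length less than 5 matches, and aabba is the lexicographically first match of length 5.

aabba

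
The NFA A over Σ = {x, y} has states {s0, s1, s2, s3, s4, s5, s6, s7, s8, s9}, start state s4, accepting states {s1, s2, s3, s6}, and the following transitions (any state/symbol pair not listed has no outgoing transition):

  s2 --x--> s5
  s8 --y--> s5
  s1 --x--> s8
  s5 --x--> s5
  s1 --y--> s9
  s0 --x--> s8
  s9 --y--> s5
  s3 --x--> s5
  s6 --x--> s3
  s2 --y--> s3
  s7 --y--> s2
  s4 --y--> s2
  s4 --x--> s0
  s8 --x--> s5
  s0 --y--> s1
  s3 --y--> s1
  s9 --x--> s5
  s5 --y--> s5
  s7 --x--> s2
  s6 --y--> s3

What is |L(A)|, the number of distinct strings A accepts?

The useful subgraph on states {s0, s1, s2, s3, s4} is acyclic, so L(A) is finite; the longest accepting path visits 4 useful states, giving maximum string length 3.
Counting accepting paths from s4 by length: 1 of length 1, 2 of length 2, 1 of length 3. Total 4.

4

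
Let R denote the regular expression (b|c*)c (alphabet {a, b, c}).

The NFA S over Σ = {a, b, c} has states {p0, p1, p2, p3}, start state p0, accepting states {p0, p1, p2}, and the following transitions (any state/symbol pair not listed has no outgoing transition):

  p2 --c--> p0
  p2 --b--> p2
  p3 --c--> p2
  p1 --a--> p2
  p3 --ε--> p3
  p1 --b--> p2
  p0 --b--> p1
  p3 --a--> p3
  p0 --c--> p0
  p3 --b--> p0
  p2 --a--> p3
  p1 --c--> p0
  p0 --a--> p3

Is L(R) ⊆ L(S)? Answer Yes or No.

Yes

Converting the expression R to a DFA (subset construction, then merging equivalent states) gives the minimal DFA with states {r0, r1, r2, r3, r4}, start state r0, accepting states {r3, r4} and transitions r0: a→r1, b→r2, c→r3; r1: a→r1, b→r1, c→r1; r2: a→r1, b→r1, c→r4; r3: a→r1, b→r1, c→r3; r4: a→r1, b→r1, c→r1.
Exploring the product automaton R × S from the start pair (r0, p0), following both machines on each input symbol, reaches 8 state pairs: (r0, p0), (r1, p3), (r2, p1), (r3, p0), (r1, p0), (r1, p2), (r4, p0), (r1, p1).
R accepts in {r3, r4} and S accepts in {p0, p1, p2}. The reachable pairs whose R-component is accepting are (r3, p0), (r4, p0); in each of them the S-component is accepting too, so the product for L(R) \ L(S) (R-component accepting, S-component rejecting) has no reachable accepting pair and the difference is empty.
Hence every string in L(R) is also in L(S).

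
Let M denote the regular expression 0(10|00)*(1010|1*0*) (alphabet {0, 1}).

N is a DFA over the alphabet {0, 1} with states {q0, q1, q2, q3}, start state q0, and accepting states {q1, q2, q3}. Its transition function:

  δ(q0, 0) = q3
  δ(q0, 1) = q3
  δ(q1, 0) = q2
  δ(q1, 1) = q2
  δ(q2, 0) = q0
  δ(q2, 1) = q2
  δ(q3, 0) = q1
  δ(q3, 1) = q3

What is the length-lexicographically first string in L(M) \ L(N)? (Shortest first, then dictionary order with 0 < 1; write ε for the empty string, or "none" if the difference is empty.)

The string 0000 is accepted by M but not by N.
No shorter string lies in the difference, and 0000 is the lexicographically first length-4 string in L(M) \ L(N).

0000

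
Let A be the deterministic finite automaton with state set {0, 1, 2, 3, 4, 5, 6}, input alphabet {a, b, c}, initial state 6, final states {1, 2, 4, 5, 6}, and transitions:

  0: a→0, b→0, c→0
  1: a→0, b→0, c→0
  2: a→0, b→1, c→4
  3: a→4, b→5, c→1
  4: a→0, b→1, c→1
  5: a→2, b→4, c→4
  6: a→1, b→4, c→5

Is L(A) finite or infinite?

The useful states (reachable from 6 and able to reach an accepting state) are {1, 2, 4, 5, 6}.
Restricted to these states the transition graph has no cycle, so every accepting path has bounded length and L is finite.

finite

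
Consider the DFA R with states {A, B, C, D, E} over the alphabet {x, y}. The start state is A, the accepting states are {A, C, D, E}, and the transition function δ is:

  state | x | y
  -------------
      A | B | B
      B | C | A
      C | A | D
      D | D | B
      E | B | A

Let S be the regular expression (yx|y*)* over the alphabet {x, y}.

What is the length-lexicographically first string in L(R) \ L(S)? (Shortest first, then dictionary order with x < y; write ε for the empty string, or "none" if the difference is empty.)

The string xx is accepted by R but not by S.
No shorter string lies in the difference, and xx is the lexicographically first length-2 string in L(R) \ L(S).

xx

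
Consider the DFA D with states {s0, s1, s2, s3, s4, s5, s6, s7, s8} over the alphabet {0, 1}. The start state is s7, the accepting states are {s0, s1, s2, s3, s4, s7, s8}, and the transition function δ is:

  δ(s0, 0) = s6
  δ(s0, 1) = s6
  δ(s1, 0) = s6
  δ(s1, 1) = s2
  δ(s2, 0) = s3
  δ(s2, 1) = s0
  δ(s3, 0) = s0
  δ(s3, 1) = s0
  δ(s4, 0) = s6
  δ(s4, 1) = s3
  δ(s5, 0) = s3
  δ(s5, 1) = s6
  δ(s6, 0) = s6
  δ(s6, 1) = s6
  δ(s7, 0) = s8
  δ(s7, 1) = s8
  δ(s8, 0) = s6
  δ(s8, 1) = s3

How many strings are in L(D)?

9

The useful subgraph on states {s0, s3, s7, s8} is acyclic, so L(D) is finite; the longest accepting path visits 4 useful states, giving maximum string length 3.
Counting accepting paths from s7 by length: 1 of length 0, 2 of length 1, 2 of length 2, 4 of length 3. Total 9.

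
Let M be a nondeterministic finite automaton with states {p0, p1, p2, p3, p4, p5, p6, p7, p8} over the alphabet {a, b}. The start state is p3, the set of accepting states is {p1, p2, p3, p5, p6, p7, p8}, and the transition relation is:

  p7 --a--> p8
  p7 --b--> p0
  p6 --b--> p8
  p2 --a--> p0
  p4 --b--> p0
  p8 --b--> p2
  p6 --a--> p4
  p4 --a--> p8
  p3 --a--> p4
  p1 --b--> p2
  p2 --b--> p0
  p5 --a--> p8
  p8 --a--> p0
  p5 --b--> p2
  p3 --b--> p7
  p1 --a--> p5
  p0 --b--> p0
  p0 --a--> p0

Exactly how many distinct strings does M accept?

6

The useful subgraph on states {p2, p3, p4, p7, p8} is acyclic, so L(M) is finite; the longest accepting path visits 4 useful states, giving maximum string length 3.
Counting accepting paths from p3 by length: 1 of length 0, 1 of length 1, 2 of length 2, 2 of length 3. Total 6.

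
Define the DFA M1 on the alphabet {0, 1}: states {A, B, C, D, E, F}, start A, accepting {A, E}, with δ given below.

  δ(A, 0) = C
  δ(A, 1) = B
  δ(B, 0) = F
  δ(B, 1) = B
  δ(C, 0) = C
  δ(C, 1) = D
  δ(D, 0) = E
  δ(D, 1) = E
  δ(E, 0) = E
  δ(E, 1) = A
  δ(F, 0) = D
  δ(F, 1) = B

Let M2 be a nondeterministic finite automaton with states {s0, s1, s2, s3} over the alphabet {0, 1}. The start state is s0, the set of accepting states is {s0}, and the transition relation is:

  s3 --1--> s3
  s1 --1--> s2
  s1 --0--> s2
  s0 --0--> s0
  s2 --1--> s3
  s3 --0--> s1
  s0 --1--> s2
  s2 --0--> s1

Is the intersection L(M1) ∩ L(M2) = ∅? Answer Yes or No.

No

The empty string ε is accepted by both M1 and M2.
Hence L(M1) ∩ L(M2) ≠ ∅.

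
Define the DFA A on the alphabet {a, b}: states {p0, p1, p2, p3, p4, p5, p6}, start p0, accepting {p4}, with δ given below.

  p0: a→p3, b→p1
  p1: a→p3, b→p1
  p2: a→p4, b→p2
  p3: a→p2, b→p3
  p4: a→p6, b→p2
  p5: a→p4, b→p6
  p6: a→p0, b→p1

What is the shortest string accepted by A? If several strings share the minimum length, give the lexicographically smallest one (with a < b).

aaa

A breadth-first search from p0 reaches an accepting state first via the path p0 → p3 → p2 → p4 on input aaa.
No string of length < 3 is accepted (BFS exhausts all shorter strings without reaching an accepting state), and aaa is the lexicographically least accepting string of length 3.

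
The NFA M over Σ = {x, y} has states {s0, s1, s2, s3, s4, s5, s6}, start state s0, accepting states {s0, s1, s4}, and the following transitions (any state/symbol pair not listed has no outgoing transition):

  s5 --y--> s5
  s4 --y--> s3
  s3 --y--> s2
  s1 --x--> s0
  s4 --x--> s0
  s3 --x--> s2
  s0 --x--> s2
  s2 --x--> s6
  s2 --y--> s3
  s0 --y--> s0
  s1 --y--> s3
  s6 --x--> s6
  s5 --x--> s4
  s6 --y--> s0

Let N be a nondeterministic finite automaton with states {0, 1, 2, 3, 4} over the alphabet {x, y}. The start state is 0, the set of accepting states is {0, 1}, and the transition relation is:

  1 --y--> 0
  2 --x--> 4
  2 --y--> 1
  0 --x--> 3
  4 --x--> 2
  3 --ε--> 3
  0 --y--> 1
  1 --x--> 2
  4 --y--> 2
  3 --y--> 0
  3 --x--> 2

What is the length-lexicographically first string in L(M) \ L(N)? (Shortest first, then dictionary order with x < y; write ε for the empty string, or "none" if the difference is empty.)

The string xxxy is accepted by M but not by N.
No shorter string lies in the difference, and xxxy is the lexicographically first length-4 string in L(M) \ L(N).

xxxy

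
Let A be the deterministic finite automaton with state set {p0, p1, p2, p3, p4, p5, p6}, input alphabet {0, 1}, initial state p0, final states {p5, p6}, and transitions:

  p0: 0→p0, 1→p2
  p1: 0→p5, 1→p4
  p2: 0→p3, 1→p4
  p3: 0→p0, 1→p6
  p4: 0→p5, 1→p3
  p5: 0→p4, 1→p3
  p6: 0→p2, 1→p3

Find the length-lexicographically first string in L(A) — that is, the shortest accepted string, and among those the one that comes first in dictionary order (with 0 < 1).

101

A breadth-first search from p0 reaches an accepting state first via the path p0 → p2 → p3 → p6 on input 101.
No string of length < 3 is accepted (BFS exhausts all shorter strings without reaching an accepting state), and 101 is the lexicographically least accepting string of length 3.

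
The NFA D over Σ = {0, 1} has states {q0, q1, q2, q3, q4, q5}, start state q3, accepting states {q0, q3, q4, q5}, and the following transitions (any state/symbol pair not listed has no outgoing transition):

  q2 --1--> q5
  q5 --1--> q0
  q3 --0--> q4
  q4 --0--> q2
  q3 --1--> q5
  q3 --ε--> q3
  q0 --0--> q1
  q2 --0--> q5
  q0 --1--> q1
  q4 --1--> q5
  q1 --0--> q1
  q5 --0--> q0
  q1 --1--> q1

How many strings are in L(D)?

14

The useful subgraph on states {q0, q2, q3, q4, q5} is acyclic, so L(D) is finite; the longest accepting path visits 5 useful states, giving maximum string length 4.
Counting accepting paths from q3 by length: 1 of length 0, 2 of length 1, 3 of length 2, 4 of length 3, 4 of length 4. Total 14.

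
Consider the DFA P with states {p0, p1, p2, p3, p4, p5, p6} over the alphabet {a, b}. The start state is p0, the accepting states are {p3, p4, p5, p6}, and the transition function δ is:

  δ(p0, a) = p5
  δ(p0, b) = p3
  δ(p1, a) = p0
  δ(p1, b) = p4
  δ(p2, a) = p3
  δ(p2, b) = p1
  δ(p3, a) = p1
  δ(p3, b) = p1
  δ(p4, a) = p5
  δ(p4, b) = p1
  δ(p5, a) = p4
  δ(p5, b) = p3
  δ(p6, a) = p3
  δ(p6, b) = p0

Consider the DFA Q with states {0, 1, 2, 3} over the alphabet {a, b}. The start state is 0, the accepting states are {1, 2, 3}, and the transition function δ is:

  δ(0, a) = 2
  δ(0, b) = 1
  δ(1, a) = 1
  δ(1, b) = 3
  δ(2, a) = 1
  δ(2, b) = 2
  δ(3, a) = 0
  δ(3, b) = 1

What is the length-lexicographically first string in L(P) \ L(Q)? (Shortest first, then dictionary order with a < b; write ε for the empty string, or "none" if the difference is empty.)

baba

The string baba is accepted by P but not by Q.
No shorter string lies in the difference, and baba is the lexicographically first length-4 string in L(P) \ L(Q).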